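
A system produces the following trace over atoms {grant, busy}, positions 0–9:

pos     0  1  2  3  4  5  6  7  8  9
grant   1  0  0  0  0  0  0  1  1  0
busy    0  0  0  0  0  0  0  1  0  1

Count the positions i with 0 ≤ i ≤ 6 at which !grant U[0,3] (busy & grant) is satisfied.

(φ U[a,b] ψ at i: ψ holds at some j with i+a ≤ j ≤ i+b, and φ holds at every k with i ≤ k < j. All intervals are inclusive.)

3

Evaluate at each i in [0,6]:
  i=0: ✗ (no rhs in [0,3])
  i=1: ✗ (no rhs in [1,4])
  i=2: ✗ (no rhs in [2,5])
  i=3: ✗ (no rhs in [3,6])
  i=4: ✓ (rhs at j=7; lhs holds on [4,6])
  i=5: ✓ (rhs at j=7; lhs holds on [5,6])
  i=6: ✓ (rhs at j=7; lhs holds on [6,6])
Positions where it holds: {4, 5, 6} → 3.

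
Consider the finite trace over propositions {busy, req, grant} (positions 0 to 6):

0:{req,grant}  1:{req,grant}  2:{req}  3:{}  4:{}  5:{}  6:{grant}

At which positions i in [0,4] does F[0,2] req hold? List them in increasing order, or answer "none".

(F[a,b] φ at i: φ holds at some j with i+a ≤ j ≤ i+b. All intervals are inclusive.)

Evaluate at each i in [0,4]:
  i=0: ✓ (witness j=0)
  i=1: ✓ (witness j=1)
  i=2: ✓ (witness j=2)
  i=3: ✗ (none in [3,5])
  i=4: ✗ (none in [4,6])

0, 1, 2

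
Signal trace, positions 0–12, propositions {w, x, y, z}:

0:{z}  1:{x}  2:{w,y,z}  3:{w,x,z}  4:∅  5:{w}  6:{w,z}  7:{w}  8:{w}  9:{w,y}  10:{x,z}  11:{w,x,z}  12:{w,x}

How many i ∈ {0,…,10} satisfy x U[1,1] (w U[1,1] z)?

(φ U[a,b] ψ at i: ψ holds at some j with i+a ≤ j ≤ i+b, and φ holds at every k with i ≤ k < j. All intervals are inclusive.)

1

Evaluate at each i in [0,10]:
  i=0: ✗ (no rhs in [1,1])
  i=1: ✓ (rhs at j=2; lhs holds on [1,1])
  i=2: ✗ (no rhs in [3,3])
  i=3: ✗ (no rhs in [4,4])
  i=4: ✗ (lhs fails at k=4 before rhs at j=5)
  i=5: ✗ (no rhs in [6,6])
  i=6: ✗ (no rhs in [7,7])
  i=7: ✗ (no rhs in [8,8])
  i=8: ✗ (lhs fails at k=8 before rhs at j=9)
  i=9: ✗ (no rhs in [10,10])
  i=10: ✗ (no rhs in [11,11])
Positions where it holds: {1} → 1.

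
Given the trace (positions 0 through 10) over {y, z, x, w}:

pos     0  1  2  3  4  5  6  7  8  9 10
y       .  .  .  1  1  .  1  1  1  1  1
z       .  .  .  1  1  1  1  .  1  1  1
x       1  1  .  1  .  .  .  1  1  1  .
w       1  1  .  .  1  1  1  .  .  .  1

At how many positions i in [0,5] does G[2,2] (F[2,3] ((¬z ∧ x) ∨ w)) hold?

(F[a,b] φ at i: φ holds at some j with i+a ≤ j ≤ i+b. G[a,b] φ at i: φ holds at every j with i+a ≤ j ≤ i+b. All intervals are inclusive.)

Evaluate at each i in [0,5]:
  i=0: ✓ (all of [2,2])
  i=1: ✓ (all of [3,3])
  i=2: ✓ (all of [4,4])
  i=3: ✓ (all of [5,5])
  i=4: ✗ (fails at j=6)
  i=5: ✓ (all of [7,7])
Positions where it holds: {0, 1, 2, 3, 5} → 5.

5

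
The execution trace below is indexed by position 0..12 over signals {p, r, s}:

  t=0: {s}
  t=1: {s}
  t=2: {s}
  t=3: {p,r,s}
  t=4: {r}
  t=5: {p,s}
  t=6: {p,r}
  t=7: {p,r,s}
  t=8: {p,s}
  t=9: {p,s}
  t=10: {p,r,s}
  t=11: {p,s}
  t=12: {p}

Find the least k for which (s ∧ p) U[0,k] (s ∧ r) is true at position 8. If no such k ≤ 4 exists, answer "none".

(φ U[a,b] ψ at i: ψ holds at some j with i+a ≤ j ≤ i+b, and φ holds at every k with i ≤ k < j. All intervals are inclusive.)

2

Need earliest j ≥ 8 with (s ∧ r), and (s ∧ p) at every k in [8,j-1].
  j=8: rhs fails.
  j=9: rhs fails.
  j=10: rhs holds; lhs holds on [8,9]. k = 2.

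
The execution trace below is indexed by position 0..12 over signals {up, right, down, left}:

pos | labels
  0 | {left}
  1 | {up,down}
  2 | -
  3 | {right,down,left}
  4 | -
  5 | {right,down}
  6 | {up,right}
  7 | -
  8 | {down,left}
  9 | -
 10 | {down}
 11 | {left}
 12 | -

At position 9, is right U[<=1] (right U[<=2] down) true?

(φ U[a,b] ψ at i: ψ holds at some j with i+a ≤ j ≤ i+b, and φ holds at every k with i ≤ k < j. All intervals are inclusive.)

Does not hold

Need some j in [9,10] with (right U[<=2] down), and right at every k in [9,j-1].
  j=9: (right U[<=2] down) — fails.
  j=10: (right U[<=2] down) holds, but right fails at k=9 → not this j.
No j in the window works → until fails.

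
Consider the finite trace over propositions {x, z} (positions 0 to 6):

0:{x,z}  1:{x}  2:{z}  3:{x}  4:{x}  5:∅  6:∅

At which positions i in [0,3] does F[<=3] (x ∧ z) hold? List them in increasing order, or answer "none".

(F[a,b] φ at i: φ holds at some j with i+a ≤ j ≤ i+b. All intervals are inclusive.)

Evaluate at each i in [0,3]:
  i=0: ✓ (witness j=0)
  i=1: ✗ (none in [1,4])
  i=2: ✗ (none in [2,5])
  i=3: ✗ (none in [3,6])

0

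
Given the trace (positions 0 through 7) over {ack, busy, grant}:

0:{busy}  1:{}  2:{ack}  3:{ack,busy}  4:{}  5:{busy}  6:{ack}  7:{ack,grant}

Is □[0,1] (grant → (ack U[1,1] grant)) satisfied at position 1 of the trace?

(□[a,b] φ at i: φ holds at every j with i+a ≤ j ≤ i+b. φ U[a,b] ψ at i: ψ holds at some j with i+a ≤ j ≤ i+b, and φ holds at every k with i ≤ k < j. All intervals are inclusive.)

Check (grant → (ack U[1,1] grant)) at every j in [1,2]:
  j=1: antecedent false → ✓
  j=2: antecedent false → ✓
All positions satisfy it → formula holds.

Yes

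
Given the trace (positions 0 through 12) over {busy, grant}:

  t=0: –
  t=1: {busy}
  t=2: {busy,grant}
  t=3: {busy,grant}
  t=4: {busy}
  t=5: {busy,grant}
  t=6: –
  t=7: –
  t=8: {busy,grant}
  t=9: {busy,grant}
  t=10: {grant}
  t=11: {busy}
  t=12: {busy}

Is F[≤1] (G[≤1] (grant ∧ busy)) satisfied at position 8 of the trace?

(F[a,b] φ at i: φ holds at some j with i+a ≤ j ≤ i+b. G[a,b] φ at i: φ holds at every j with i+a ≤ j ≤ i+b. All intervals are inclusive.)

True

Check G[≤1] (grant ∧ busy) at each j in [8,9]:
  j=8: holds on [8,9]
  j=9: fails at 10
Found at j=8 → formula holds.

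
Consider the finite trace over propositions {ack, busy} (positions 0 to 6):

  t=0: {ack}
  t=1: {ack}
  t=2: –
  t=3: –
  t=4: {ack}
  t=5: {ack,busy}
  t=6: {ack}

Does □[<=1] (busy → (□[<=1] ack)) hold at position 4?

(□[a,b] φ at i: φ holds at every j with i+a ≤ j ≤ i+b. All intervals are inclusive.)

Check (busy → (□[<=1] ack)) at every j in [4,5]:
  j=4: antecedent false → ✓
  j=5: antecedent true; consequent holds on [5,6] → ✓
All positions satisfy it → formula holds.

Yes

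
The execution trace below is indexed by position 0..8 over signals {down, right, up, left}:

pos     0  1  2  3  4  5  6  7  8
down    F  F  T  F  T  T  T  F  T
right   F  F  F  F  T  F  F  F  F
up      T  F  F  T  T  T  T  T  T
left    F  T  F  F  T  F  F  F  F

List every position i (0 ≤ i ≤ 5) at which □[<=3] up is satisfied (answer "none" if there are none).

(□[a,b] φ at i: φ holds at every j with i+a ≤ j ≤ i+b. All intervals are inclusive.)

3, 4, 5

Evaluate at each i in [0,5]:
  i=0: ✗ (fails at j=1)
  i=1: ✗ (fails at j=1)
  i=2: ✗ (fails at j=2)
  i=3: ✓ (all of [3,6])
  i=4: ✓ (all of [4,7])
  i=5: ✓ (all of [5,8])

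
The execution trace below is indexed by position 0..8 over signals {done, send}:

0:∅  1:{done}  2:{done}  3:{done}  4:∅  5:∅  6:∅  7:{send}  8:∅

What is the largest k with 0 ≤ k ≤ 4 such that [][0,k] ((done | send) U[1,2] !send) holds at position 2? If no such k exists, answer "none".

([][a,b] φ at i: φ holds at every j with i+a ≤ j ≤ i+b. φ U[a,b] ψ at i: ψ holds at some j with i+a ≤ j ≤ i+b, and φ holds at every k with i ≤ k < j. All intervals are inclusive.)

((done | send) U[1,2] !send) must hold from j=2 onward; find where it first fails.
  j=2: holds
  j=3: holds
  j=4: fails
Holds on [2,3], so largest k = 1.

1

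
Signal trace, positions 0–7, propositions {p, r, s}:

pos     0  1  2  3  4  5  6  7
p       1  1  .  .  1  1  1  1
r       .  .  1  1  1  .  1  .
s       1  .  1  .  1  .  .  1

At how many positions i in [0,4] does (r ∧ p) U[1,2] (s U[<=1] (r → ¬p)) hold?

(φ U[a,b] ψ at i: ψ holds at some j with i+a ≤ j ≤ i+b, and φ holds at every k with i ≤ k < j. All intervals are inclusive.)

1

Evaluate at each i in [0,4]:
  i=0: ✗ (lhs fails at k=0 before rhs at j=1)
  i=1: ✗ (lhs fails at k=1 before rhs at j=2)
  i=2: ✗ (lhs fails at k=2 before rhs at j=3)
  i=3: ✗ (lhs fails at k=3 before rhs at j=4)
  i=4: ✓ (rhs at j=5; lhs holds on [4,4])
Positions where it holds: {4} → 1.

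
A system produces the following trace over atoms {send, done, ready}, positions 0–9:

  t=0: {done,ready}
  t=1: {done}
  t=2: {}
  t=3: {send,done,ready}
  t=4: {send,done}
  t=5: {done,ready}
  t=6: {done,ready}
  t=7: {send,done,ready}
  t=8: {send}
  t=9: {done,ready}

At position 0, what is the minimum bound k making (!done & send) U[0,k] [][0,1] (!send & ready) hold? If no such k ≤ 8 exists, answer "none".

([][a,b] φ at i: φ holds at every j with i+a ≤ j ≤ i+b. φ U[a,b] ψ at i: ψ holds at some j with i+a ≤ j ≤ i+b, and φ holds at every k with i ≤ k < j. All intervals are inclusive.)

none

Need earliest j ≥ 0 with [][0,1] (!send & ready), and (!done & send) at every k in [0,j-1].
  j=0: rhs fails.
  j=1: rhs fails.
  j=2: rhs fails.
  j=3: rhs fails.
  j=4: rhs fails.
  j=5: rhs holds but lhs fails at k=0.
  j=6: rhs fails.
  j=7: rhs fails.
  j=8: rhs fails.
No witness within the range → none.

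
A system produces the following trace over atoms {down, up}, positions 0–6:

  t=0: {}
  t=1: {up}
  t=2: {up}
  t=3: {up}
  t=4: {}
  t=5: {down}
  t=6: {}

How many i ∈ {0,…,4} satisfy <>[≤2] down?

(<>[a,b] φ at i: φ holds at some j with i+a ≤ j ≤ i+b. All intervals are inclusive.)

Evaluate at each i in [0,4]:
  i=0: ✗ (none in [0,2])
  i=1: ✗ (none in [1,3])
  i=2: ✗ (none in [2,4])
  i=3: ✓ (witness j=5)
  i=4: ✓ (witness j=5)
Positions where it holds: {3, 4} → 2.

2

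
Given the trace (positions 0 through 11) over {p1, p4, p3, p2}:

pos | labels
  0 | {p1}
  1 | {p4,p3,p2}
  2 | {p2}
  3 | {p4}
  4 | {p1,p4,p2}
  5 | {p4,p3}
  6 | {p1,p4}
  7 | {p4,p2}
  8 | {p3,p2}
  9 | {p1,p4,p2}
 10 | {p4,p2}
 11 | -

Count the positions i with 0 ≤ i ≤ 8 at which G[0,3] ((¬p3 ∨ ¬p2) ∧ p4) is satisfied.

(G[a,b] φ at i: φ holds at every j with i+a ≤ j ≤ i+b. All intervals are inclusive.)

2

Evaluate at each i in [0,8]:
  i=0: ✗ (fails at j=0)
  i=1: ✗ (fails at j=1)
  i=2: ✗ (fails at j=2)
  i=3: ✓ (all of [3,6])
  i=4: ✓ (all of [4,7])
  i=5: ✗ (fails at j=8)
  i=6: ✗ (fails at j=8)
  i=7: ✗ (fails at j=8)
  i=8: ✗ (fails at j=8)
Positions where it holds: {3, 4} → 2.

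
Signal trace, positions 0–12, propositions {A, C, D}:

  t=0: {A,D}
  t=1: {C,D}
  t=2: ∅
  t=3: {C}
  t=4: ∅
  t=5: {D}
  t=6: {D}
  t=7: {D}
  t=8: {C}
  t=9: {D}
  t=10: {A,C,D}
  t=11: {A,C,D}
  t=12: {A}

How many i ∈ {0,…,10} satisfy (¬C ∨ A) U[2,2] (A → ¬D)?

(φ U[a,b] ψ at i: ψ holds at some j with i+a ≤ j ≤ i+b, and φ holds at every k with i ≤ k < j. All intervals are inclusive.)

Evaluate at each i in [0,10]:
  i=0: ✗ (lhs fails at k=1 before rhs at j=2)
  i=1: ✗ (lhs fails at k=1 before rhs at j=3)
  i=2: ✗ (lhs fails at k=3 before rhs at j=4)
  i=3: ✗ (lhs fails at k=3 before rhs at j=5)
  i=4: ✓ (rhs at j=6; lhs holds on [4,5])
  i=5: ✓ (rhs at j=7; lhs holds on [5,6])
  i=6: ✓ (rhs at j=8; lhs holds on [6,7])
  i=7: ✗ (lhs fails at k=8 before rhs at j=9)
  i=8: ✗ (no rhs in [10,10])
  i=9: ✗ (no rhs in [11,11])
  i=10: ✓ (rhs at j=12; lhs holds on [10,11])
Positions where it holds: {4, 5, 6, 10} → 4.

4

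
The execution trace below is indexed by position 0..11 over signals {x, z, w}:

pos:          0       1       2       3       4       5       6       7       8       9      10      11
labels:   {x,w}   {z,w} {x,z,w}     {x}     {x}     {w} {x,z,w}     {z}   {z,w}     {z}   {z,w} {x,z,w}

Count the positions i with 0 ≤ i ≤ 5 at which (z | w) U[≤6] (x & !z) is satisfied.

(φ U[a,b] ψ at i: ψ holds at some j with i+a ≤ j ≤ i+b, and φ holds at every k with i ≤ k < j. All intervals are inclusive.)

Evaluate at each i in [0,5]:
  i=0: ✓ (rhs at j=0)
  i=1: ✓ (rhs at j=3; lhs holds on [1,2])
  i=2: ✓ (rhs at j=3; lhs holds on [2,2])
  i=3: ✓ (rhs at j=3)
  i=4: ✓ (rhs at j=4)
  i=5: ✗ (no rhs in [5,11])
Positions where it holds: {0, 1, 2, 3, 4} → 5.

5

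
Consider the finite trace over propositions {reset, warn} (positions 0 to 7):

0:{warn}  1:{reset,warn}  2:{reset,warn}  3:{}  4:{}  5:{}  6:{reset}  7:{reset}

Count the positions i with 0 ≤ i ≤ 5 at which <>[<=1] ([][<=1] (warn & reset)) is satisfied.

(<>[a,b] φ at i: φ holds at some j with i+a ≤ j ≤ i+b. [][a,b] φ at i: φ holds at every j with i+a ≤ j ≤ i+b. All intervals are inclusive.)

2

Evaluate at each i in [0,5]:
  i=0: ✓ (witness j=1)
  i=1: ✓ (witness j=1)
  i=2: ✗ (none in [2,3])
  i=3: ✗ (none in [3,4])
  i=4: ✗ (none in [4,5])
  i=5: ✗ (none in [5,6])
Positions where it holds: {0, 1} → 2.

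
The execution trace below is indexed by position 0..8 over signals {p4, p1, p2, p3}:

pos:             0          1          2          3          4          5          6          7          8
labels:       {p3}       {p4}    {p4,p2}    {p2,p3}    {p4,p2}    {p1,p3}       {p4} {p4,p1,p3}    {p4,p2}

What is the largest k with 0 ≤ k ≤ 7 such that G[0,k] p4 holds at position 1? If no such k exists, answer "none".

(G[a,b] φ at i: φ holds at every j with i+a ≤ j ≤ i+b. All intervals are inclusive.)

1

p4 must hold from j=1 onward; find where it first fails.
  j=1: holds
  j=2: holds
  j=3: fails
Holds on [1,2], so largest k = 1.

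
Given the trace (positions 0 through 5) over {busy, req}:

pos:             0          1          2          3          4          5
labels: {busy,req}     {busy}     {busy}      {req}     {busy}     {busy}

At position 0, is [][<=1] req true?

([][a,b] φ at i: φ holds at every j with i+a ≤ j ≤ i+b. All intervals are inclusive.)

False

Check req at every j in [0,1]:
  j=0: true
  j=1: false
Fails at j=1 → formula fails.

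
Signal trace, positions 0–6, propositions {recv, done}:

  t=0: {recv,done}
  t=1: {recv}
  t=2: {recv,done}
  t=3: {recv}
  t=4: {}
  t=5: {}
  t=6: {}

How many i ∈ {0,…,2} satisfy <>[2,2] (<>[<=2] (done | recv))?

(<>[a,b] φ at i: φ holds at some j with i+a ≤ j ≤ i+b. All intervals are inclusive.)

Evaluate at each i in [0,2]:
  i=0: ✓ (witness j=2)
  i=1: ✓ (witness j=3)
  i=2: ✗ (none in [4,4])
Positions where it holds: {0, 1} → 2.

2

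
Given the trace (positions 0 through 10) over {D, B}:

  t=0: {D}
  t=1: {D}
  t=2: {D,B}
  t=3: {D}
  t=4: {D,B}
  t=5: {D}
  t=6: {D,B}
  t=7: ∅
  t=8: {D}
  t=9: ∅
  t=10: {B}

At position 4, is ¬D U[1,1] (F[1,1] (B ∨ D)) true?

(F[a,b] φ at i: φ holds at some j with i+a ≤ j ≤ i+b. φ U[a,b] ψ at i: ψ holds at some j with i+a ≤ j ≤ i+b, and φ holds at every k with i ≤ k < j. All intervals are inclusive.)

Need some j in [5,5] with F[1,1] (B ∨ D), and ¬D at every k in [4,j-1].
  j=5: F[1,1] (B ∨ D) holds, but ¬D fails at k=4 → not this j.
No j in the window works → until fails.

Does not hold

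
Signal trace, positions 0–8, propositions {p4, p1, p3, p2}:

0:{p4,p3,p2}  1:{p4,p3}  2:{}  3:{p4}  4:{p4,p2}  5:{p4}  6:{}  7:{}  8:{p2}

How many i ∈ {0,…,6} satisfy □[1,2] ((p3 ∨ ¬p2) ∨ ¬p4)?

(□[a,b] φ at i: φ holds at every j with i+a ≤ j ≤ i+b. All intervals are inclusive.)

5

Evaluate at each i in [0,6]:
  i=0: ✓ (all of [1,2])
  i=1: ✓ (all of [2,3])
  i=2: ✗ (fails at j=4)
  i=3: ✗ (fails at j=4)
  i=4: ✓ (all of [5,6])
  i=5: ✓ (all of [6,7])
  i=6: ✓ (all of [7,8])
Positions where it holds: {0, 1, 4, 5, 6} → 5.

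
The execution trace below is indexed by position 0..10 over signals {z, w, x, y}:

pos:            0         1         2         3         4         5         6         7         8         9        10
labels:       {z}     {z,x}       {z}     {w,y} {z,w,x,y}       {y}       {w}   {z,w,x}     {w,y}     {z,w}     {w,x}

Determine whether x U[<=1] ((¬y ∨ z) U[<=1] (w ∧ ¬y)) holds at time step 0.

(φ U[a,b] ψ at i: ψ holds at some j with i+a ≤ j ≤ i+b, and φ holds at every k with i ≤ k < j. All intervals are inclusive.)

Need some j in [0,1] with ((¬y ∨ z) U[<=1] (w ∧ ¬y)), and x at every k in [0,j-1].
  j=0: ((¬y ∨ z) U[<=1] (w ∧ ¬y)) — fails.
  j=1: ((¬y ∨ z) U[<=1] (w ∧ ¬y)) — fails.
No j in the window works → until fails.

No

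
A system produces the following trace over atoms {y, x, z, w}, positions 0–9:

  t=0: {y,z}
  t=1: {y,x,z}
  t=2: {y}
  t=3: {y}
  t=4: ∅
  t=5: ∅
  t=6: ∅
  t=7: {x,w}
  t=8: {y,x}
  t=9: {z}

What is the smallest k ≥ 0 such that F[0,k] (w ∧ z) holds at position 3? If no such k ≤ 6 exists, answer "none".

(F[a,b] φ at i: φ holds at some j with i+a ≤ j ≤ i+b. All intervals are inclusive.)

Scan j = 3,4,… for (w ∧ z):
  j=3: fails
  j=4: fails
  j=5: fails
  j=6: fails
  j=7: fails
  j=8: fails
  j=9: fails
No j in [3,9] satisfies it → none.

none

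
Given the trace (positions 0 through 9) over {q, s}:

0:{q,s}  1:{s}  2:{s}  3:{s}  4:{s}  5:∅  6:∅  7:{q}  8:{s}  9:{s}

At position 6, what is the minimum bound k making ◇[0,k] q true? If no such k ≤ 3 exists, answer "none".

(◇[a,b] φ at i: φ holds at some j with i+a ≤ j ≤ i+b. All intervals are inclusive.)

Scan j = 6,7,… for q:
  j=6: fails
  j=7: holds
First hit at j=7, so smallest k = 7-6 = 1.

1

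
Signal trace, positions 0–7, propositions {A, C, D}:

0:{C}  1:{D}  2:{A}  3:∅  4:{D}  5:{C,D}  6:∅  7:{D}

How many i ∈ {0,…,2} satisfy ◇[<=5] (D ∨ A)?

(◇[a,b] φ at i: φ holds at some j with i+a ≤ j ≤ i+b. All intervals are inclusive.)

3

Evaluate at each i in [0,2]:
  i=0: ✓ (witness j=1)
  i=1: ✓ (witness j=1)
  i=2: ✓ (witness j=2)
Positions where it holds: {0, 1, 2} → 3.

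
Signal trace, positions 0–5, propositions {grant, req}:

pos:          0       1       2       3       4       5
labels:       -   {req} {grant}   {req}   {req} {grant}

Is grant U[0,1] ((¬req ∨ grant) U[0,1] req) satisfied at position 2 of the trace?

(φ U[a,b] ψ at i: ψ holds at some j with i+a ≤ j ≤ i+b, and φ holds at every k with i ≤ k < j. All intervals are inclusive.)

Need some j in [2,3] with ((¬req ∨ grant) U[0,1] req), and grant at every k in [2,j-1].
  j=2: ((¬req ∨ grant) U[0,1] req) holds; no prefix to check → satisfied.

Yes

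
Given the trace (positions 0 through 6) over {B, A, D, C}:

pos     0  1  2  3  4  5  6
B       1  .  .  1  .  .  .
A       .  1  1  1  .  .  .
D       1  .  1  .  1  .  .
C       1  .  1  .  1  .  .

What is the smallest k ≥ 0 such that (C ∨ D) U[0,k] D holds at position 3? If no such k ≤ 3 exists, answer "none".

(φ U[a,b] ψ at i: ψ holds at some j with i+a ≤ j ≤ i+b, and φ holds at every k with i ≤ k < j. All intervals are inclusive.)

none

Need earliest j ≥ 3 with D, and (C ∨ D) at every k in [3,j-1].
  j=3: rhs fails.
  j=4: rhs holds but lhs fails at k=3.
  j=5: rhs fails.
  j=6: rhs fails.
No witness within the range → none.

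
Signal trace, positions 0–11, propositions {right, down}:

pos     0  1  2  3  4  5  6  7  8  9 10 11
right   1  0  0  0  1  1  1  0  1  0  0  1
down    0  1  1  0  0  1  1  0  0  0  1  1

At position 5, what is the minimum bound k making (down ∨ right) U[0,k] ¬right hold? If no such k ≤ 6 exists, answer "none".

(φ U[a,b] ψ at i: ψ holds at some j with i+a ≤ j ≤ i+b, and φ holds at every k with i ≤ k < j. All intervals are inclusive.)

Need earliest j ≥ 5 with ¬right, and (down ∨ right) at every k in [5,j-1].
  j=5: rhs fails.
  j=6: rhs fails.
  j=7: rhs holds; lhs holds on [5,6]. k = 2.

2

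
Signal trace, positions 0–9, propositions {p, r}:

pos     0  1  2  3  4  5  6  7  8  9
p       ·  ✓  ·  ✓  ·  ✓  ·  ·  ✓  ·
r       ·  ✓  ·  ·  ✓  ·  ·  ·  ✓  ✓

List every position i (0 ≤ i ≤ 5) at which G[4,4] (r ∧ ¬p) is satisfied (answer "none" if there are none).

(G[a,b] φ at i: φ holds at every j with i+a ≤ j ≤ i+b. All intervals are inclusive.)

Evaluate at each i in [0,5]:
  i=0: ✓ (all of [4,4])
  i=1: ✗ (fails at j=5)
  i=2: ✗ (fails at j=6)
  i=3: ✗ (fails at j=7)
  i=4: ✗ (fails at j=8)
  i=5: ✓ (all of [9,9])

0, 5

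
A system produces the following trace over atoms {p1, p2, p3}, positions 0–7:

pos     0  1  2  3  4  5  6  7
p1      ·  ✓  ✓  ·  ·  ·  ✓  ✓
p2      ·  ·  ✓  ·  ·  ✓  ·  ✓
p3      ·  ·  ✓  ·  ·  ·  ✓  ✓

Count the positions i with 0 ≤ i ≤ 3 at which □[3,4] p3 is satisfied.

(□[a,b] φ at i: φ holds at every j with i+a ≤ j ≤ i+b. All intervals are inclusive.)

1

Evaluate at each i in [0,3]:
  i=0: ✗ (fails at j=3)
  i=1: ✗ (fails at j=4)
  i=2: ✗ (fails at j=5)
  i=3: ✓ (all of [6,7])
Positions where it holds: {3} → 1.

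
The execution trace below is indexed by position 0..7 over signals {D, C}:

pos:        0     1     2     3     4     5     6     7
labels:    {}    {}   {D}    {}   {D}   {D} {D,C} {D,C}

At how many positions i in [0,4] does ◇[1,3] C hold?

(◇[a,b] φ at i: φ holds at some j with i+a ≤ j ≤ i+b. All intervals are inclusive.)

Evaluate at each i in [0,4]:
  i=0: ✗ (none in [1,3])
  i=1: ✗ (none in [2,4])
  i=2: ✗ (none in [3,5])
  i=3: ✓ (witness j=6)
  i=4: ✓ (witness j=6)
Positions where it holds: {3, 4} → 2.

2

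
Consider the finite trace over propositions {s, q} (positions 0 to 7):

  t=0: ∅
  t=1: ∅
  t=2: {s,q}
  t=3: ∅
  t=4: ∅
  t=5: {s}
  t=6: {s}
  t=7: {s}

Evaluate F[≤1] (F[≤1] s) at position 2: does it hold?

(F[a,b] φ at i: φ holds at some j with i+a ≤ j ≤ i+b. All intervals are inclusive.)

Yes

Check F[≤1] s at each j in [2,3]:
  j=2: holds (witness at 2)
  j=3: fails (none in [3,4])
Found at j=2 → formula holds.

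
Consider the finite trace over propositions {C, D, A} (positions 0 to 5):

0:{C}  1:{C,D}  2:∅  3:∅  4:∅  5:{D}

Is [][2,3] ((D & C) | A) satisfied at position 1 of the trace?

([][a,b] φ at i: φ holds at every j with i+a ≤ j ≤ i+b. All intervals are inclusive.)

Check ((D & C) | A) at every j in [3,4]:
  j=3: false
  j=4: false
Fails at j=3 → formula fails.

False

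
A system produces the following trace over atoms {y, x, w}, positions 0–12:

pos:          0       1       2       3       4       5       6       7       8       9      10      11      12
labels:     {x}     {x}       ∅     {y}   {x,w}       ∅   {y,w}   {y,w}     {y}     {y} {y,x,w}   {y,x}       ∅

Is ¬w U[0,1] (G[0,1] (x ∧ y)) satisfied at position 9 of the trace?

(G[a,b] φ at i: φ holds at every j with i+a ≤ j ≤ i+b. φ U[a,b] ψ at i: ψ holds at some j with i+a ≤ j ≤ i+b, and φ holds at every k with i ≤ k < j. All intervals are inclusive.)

True

Need some j in [9,10] with G[0,1] (x ∧ y), and ¬w at every k in [9,j-1].
  j=9: G[0,1] (x ∧ y) — fails at 9.
  j=10: G[0,1] (x ∧ y) holds; ¬w holds at every k in [9,9] → satisfied.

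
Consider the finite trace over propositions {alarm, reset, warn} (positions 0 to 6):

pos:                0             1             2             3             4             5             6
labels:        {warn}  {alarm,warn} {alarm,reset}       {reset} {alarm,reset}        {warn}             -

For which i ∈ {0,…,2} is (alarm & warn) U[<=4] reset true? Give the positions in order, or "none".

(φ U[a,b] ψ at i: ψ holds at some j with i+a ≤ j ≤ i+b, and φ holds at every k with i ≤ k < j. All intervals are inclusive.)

Evaluate at each i in [0,2]:
  i=0: ✗ (lhs fails at k=0 before rhs at j=2)
  i=1: ✓ (rhs at j=2; lhs holds on [1,1])
  i=2: ✓ (rhs at j=2)

1, 2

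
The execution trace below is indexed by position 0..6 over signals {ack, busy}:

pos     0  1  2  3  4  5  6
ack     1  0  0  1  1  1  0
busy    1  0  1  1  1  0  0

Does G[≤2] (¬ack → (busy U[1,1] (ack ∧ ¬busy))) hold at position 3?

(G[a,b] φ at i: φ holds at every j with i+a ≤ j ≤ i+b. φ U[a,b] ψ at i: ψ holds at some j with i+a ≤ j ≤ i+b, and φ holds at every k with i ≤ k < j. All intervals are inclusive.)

True

Check (¬ack → (busy U[1,1] (ack ∧ ¬busy))) at every j in [3,5]:
  j=3: antecedent false → ✓
  j=4: antecedent false → ✓
  j=5: antecedent false → ✓
All positions satisfy it → formula holds.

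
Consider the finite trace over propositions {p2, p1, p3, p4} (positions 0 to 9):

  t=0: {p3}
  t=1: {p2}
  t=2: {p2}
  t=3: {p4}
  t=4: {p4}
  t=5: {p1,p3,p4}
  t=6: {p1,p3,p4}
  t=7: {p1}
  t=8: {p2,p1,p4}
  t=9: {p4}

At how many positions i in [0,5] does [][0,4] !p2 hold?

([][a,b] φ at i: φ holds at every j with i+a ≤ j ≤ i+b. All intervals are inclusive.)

1

Evaluate at each i in [0,5]:
  i=0: ✗ (fails at j=1)
  i=1: ✗ (fails at j=1)
  i=2: ✗ (fails at j=2)
  i=3: ✓ (all of [3,7])
  i=4: ✗ (fails at j=8)
  i=5: ✗ (fails at j=8)
Positions where it holds: {3} → 1.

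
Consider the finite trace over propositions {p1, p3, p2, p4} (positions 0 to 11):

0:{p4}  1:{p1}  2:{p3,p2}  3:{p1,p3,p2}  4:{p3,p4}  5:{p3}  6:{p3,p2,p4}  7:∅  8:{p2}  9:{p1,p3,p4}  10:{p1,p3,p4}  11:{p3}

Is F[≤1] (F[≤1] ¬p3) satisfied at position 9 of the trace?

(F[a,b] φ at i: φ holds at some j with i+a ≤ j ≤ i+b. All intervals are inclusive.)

No

Check F[≤1] ¬p3 at each j in [9,10]:
  j=9: fails (none in [9,10])
  j=10: fails (none in [10,11])
No position in the window satisfies it → formula fails.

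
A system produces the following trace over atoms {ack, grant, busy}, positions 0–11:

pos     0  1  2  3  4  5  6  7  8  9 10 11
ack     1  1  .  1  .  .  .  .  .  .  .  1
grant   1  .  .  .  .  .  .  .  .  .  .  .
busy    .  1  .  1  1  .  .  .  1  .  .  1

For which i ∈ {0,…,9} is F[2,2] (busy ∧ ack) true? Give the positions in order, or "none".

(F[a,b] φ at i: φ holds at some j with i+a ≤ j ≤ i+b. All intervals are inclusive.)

1, 9

Evaluate at each i in [0,9]:
  i=0: ✗ (none in [2,2])
  i=1: ✓ (witness j=3)
  i=2: ✗ (none in [4,4])
  i=3: ✗ (none in [5,5])
  i=4: ✗ (none in [6,6])
  i=5: ✗ (none in [7,7])
  i=6: ✗ (none in [8,8])
  i=7: ✗ (none in [9,9])
  i=8: ✗ (none in [10,10])
  i=9: ✓ (witness j=11)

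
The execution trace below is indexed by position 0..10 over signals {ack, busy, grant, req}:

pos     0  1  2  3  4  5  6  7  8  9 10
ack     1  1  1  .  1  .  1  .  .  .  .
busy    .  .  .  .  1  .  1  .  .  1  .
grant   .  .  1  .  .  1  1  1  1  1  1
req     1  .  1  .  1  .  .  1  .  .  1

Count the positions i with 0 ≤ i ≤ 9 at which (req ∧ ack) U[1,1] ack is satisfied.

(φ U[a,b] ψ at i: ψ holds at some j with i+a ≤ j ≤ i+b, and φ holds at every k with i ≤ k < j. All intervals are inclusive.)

1

Evaluate at each i in [0,9]:
  i=0: ✓ (rhs at j=1; lhs holds on [0,0])
  i=1: ✗ (lhs fails at k=1 before rhs at j=2)
  i=2: ✗ (no rhs in [3,3])
  i=3: ✗ (lhs fails at k=3 before rhs at j=4)
  i=4: ✗ (no rhs in [5,5])
  i=5: ✗ (lhs fails at k=5 before rhs at j=6)
  i=6: ✗ (no rhs in [7,7])
  i=7: ✗ (no rhs in [8,8])
  i=8: ✗ (no rhs in [9,9])
  i=9: ✗ (no rhs in [10,10])
Positions where it holds: {0} → 1.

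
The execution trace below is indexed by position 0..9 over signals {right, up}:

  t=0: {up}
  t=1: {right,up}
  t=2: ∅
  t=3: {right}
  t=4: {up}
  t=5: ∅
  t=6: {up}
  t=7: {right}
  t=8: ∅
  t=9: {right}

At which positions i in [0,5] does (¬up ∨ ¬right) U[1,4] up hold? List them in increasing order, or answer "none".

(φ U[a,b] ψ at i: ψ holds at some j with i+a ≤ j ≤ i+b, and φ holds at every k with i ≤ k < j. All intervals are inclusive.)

Evaluate at each i in [0,5]:
  i=0: ✓ (rhs at j=1; lhs holds on [0,0])
  i=1: ✗ (lhs fails at k=1 before rhs at j=4)
  i=2: ✓ (rhs at j=4; lhs holds on [2,3])
  i=3: ✓ (rhs at j=4; lhs holds on [3,3])
  i=4: ✓ (rhs at j=6; lhs holds on [4,5])
  i=5: ✓ (rhs at j=6; lhs holds on [5,5])

0, 2, 3, 4, 5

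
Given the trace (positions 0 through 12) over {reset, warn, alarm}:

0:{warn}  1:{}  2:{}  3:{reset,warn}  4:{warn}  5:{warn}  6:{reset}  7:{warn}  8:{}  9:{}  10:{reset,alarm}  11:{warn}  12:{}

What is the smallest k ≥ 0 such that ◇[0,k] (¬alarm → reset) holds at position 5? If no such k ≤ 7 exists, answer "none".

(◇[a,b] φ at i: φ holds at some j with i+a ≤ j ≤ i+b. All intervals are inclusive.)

Scan j = 5,6,… for (¬alarm → reset):
  j=5: fails
  j=6: holds
First hit at j=6, so smallest k = 6-5 = 1.

1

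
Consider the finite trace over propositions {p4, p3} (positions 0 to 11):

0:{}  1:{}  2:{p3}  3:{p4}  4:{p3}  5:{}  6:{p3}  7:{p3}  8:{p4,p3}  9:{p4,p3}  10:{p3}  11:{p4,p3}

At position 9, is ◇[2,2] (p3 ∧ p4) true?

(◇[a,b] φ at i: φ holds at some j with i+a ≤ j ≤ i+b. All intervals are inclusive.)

Holds

Check (p3 ∧ p4) at each j in [11,11]:
  j=11: true
Found at j=11 → formula holds.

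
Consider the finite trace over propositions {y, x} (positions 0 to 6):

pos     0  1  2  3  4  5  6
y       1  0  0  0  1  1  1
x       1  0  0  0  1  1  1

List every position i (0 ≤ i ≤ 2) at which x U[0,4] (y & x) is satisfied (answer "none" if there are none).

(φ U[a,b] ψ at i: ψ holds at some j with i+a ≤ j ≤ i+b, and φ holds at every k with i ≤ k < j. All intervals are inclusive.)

Evaluate at each i in [0,2]:
  i=0: ✓ (rhs at j=0)
  i=1: ✗ (lhs fails at k=1 before rhs at j=4)
  i=2: ✗ (lhs fails at k=2 before rhs at j=4)

0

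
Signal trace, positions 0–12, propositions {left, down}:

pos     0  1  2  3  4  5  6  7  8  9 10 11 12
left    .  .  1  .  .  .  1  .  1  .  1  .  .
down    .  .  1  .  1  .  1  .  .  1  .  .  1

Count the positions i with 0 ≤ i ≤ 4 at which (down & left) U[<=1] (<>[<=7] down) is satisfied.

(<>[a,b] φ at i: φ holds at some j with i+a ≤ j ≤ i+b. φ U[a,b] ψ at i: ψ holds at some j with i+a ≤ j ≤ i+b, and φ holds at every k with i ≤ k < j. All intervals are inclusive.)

5

Evaluate at each i in [0,4]:
  i=0: ✓ (rhs at j=0)
  i=1: ✓ (rhs at j=1)
  i=2: ✓ (rhs at j=2)
  i=3: ✓ (rhs at j=3)
  i=4: ✓ (rhs at j=4)
Positions where it holds: {0, 1, 2, 3, 4} → 5.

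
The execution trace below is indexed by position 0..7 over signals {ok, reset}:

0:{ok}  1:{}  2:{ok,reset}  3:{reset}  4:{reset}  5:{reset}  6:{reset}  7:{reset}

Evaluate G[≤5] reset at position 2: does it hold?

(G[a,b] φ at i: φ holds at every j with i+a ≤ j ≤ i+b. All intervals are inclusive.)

Check reset at every j in [2,7]:
  j=2: true
  j=3: true
  j=4: true
  j=5: true
  j=6: true
  j=7: true
All positions satisfy it → formula holds.

True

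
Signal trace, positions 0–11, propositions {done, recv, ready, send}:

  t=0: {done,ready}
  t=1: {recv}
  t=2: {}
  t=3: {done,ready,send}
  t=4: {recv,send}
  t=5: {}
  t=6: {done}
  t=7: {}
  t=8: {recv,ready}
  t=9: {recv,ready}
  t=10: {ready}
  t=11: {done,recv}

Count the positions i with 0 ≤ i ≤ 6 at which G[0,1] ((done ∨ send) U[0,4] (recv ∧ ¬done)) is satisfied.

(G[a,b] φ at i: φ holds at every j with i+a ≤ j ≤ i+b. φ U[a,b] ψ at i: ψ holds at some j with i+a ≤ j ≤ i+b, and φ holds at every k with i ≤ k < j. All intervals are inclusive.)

2

Evaluate at each i in [0,6]:
  i=0: ✓ (all of [0,1])
  i=1: ✗ (fails at j=2)
  i=2: ✗ (fails at j=2)
  i=3: ✓ (all of [3,4])
  i=4: ✗ (fails at j=5)
  i=5: ✗ (fails at j=5)
  i=6: ✗ (fails at j=6)
Positions where it holds: {0, 3} → 2.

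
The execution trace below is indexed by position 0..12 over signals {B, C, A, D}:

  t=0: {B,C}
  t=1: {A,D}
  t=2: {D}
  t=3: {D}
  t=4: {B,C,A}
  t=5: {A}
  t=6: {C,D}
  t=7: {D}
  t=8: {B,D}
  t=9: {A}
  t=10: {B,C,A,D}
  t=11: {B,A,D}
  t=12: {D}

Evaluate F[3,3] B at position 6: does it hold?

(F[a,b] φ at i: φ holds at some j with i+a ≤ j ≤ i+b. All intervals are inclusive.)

Does not hold

Check B at each j in [9,9]:
  j=9: false
No position in the window satisfies it → formula fails.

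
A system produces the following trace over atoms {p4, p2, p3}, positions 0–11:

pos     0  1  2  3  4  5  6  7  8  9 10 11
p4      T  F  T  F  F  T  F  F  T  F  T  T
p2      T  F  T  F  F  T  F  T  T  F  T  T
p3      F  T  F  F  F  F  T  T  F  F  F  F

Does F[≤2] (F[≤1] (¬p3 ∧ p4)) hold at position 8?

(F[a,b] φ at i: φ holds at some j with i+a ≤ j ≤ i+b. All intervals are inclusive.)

True

Check F[≤1] (¬p3 ∧ p4) at each j in [8,10]:
  j=8: holds (witness at 8)
  j=9: holds (witness at 10)
  j=10: holds (witness at 10)
Found at j=8 → formula holds.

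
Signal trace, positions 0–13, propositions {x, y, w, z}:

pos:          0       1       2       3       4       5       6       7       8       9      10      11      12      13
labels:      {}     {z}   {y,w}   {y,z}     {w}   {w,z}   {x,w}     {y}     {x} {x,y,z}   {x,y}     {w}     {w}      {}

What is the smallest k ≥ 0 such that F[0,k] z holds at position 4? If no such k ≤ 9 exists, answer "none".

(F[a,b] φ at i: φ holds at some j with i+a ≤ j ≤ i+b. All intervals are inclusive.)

1

Scan j = 4,5,… for z:
  j=4: fails
  j=5: holds
First hit at j=5, so smallest k = 5-4 = 1.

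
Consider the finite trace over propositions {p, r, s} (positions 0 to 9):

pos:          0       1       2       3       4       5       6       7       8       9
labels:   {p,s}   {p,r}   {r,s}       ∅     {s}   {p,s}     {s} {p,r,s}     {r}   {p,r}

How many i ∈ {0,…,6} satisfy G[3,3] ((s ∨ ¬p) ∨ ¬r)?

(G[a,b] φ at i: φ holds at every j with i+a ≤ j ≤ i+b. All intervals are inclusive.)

Evaluate at each i in [0,6]:
  i=0: ✓ (all of [3,3])
  i=1: ✓ (all of [4,4])
  i=2: ✓ (all of [5,5])
  i=3: ✓ (all of [6,6])
  i=4: ✓ (all of [7,7])
  i=5: ✓ (all of [8,8])
  i=6: ✗ (fails at j=9)
Positions where it holds: {0, 1, 2, 3, 4, 5} → 6.

6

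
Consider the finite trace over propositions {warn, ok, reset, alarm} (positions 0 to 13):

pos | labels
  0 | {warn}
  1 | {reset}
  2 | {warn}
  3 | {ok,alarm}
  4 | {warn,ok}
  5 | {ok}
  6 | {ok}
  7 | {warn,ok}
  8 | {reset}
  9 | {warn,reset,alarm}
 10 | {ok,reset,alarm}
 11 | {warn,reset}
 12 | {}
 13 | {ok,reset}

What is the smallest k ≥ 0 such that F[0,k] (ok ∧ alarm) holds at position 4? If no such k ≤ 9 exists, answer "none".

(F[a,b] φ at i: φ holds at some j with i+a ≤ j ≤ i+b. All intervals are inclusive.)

6

Scan j = 4,5,… for (ok ∧ alarm):
  j=4: fails
  j=5: fails
  j=6: fails
  j=7: fails
  j=8: fails
  j=9: fails
  j=10: holds
First hit at j=10, so smallest k = 10-4 = 6.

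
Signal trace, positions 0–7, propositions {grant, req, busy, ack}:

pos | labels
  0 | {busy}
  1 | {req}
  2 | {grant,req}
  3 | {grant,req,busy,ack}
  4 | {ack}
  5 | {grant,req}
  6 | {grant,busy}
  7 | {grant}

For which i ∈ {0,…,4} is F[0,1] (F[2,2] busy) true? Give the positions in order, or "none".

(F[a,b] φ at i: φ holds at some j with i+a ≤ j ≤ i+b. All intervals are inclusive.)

0, 1, 3, 4

Evaluate at each i in [0,4]:
  i=0: ✓ (witness j=1)
  i=1: ✓ (witness j=1)
  i=2: ✗ (none in [2,3])
  i=3: ✓ (witness j=4)
  i=4: ✓ (witness j=4)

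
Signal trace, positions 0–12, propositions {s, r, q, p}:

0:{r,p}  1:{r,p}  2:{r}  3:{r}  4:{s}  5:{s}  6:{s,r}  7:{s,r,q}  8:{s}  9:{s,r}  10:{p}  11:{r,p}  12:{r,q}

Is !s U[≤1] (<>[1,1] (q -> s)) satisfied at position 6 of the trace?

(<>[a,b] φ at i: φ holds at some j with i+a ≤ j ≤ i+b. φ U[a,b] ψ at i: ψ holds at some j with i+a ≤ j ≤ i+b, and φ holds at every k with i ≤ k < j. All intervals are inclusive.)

True

Need some j in [6,7] with <>[1,1] (q -> s), and !s at every k in [6,j-1].
  j=6: <>[1,1] (q -> s) holds; no prefix to check → satisfied.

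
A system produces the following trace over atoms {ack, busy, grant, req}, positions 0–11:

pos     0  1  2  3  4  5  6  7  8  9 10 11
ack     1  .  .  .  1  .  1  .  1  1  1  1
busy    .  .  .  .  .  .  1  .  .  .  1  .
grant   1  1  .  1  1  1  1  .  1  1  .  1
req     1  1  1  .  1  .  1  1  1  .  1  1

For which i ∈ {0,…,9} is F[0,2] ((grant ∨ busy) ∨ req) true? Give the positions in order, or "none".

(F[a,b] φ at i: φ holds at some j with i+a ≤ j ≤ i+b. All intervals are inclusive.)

0, 1, 2, 3, 4, 5, 6, 7, 8, 9

Evaluate at each i in [0,9]:
  i=0: ✓ (witness j=0)
  i=1: ✓ (witness j=1)
  i=2: ✓ (witness j=2)
  i=3: ✓ (witness j=3)
  i=4: ✓ (witness j=4)
  i=5: ✓ (witness j=5)
  i=6: ✓ (witness j=6)
  i=7: ✓ (witness j=7)
  i=8: ✓ (witness j=8)
  i=9: ✓ (witness j=9)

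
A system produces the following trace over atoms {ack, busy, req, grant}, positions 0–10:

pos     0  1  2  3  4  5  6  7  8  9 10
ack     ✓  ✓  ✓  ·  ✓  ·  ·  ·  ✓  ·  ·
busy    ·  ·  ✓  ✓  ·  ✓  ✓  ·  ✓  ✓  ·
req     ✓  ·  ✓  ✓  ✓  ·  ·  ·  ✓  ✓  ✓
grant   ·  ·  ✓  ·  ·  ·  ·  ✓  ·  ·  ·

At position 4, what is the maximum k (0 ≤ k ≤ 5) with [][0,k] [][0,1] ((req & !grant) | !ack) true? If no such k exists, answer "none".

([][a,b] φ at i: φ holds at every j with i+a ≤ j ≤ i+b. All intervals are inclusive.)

5

[][0,1] ((req & !grant) | !ack) must hold from j=4 onward; find where it first fails.
  j=4: holds
  j=5: holds
  j=6: holds
  j=7: holds
  j=8: holds
  j=9: holds
Holds through j=9; largest k = 5.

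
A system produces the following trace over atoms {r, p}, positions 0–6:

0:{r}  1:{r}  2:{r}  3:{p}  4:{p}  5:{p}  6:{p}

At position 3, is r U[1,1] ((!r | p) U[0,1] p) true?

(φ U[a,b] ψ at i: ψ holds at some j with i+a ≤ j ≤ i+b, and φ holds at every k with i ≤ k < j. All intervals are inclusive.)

No

Need some j in [4,4] with ((!r | p) U[0,1] p), and r at every k in [3,j-1].
  j=4: ((!r | p) U[0,1] p) holds, but r fails at k=3 → not this j.
No j in the window works → until fails.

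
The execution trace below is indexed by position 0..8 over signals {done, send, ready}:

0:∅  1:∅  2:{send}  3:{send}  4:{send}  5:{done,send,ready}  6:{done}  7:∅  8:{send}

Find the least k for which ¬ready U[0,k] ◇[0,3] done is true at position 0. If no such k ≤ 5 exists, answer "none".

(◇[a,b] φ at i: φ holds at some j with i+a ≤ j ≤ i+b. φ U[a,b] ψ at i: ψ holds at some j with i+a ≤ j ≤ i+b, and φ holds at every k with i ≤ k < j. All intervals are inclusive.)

Need earliest j ≥ 0 with ◇[0,3] done, and ¬ready at every k in [0,j-1].
  j=0: rhs fails.
  j=1: rhs fails.
  j=2: rhs holds; lhs holds on [0,1]. k = 2.

2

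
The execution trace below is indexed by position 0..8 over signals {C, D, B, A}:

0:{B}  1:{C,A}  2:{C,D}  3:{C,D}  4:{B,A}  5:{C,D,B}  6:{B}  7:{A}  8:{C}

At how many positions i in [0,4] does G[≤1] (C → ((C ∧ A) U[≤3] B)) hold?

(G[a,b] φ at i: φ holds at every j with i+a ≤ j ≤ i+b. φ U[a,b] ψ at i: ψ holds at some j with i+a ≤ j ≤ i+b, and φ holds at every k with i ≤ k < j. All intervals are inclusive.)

Evaluate at each i in [0,4]:
  i=0: ✗ (fails at j=1)
  i=1: ✗ (fails at j=1)
  i=2: ✗ (fails at j=2)
  i=3: ✗ (fails at j=3)
  i=4: ✓ (all of [4,5])
Positions where it holds: {4} → 1.

1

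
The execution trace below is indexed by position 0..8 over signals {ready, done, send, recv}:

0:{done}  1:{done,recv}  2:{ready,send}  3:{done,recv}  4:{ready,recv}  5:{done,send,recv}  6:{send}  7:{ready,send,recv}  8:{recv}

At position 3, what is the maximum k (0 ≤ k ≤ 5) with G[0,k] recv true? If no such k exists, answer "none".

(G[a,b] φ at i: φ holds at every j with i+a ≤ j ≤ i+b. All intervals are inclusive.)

recv must hold from j=3 onward; find where it first fails.
  j=3: holds
  j=4: holds
  j=5: holds
  j=6: fails
Holds on [3,5], so largest k = 2.

2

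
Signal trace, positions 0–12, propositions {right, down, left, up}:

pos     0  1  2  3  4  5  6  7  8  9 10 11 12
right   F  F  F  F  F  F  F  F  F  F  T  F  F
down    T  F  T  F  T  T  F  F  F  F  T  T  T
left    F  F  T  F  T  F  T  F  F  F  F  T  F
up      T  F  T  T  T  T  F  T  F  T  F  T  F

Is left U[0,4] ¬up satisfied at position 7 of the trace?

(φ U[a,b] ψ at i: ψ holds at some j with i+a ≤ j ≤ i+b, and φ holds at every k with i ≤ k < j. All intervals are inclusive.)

Need some j in [7,11] with ¬up, and left at every k in [7,j-1].
  j=7: ¬up false.
  j=8: ¬up holds, but left fails at k=7 → not this j.
  j=9: ¬up false.
  j=10: ¬up holds, but left fails at k=7 → not this j.
  j=11: ¬up false.
No j in the window works → until fails.

No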